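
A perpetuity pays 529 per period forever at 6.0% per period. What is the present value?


PV = PMT / i
= 529 / 0.06
= 8816.6667


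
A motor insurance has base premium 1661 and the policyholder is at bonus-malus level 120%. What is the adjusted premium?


adjusted = base * BM_level / 100
= 1661 * 120 / 100
= 1661 * 1.2
= 1993.2


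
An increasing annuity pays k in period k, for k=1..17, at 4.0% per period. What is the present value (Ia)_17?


(Ia)_n = sum_{k=1}^{n} k * v^k, v = 1/(1+i)
v = 0.961538
Sum computed term by term:
(Ia)_17 = 98.1238


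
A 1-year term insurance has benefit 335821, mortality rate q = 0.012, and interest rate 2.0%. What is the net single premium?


NSP = benefit * q * v
v = 1/(1+i) = 0.980392
NSP = 335821 * 0.012 * 0.980392
= 3950.8353


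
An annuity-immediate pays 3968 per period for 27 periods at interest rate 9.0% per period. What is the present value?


PV = PMT * (1 - (1+i)^(-n)) / i
= 3968 * (1 - (1+0.09)^(-27)) / 0.09
= 3968 * (1 - 0.097608) / 0.09
= 3968 * 10.02658
= 39785.4691


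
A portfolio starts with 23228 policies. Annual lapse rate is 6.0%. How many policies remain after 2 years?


remaining = initial * (1 - lapse)^years
= 23228 * (1 - 0.06)^2
= 23228 * 0.8836
= 20524.2608


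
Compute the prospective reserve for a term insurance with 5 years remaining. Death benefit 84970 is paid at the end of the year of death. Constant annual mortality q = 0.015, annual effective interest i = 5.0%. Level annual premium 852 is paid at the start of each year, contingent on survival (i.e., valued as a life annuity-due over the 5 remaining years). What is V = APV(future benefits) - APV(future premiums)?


v = 1/(1+i) = 0.952381
APV(future benefits) per unit = sum_{k=0}^{4} k_p_x * q * v^(k+1) = 0.063116
APV(future benefits) = 84970 * 0.063116 = 5362.9458
Life annuity-due factor ä_{x:5} = sum_{k=0}^{4} k_p_x * v^k = 4.418103
APV(future premiums) = 852 * 4.418103 = 3764.2237
V = 5362.9458 - 3764.2237
= 1598.7221


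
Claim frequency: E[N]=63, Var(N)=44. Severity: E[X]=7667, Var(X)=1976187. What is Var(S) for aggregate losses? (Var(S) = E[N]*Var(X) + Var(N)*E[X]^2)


Var(S) = E[N]*Var(X) + Var(N)*E[X]^2
= 63*1976187 + 44*7667^2
= 124499781 + 2586447116
= 2.7109e+09


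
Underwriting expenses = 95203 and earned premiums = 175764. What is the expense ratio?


Expense ratio = expenses / premiums
= 95203 / 175764
= 0.5417


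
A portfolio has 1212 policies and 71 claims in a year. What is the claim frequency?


frequency = claims / policies
= 71 / 1212
= 0.0586


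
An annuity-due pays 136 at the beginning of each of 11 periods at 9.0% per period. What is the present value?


PV_due = PMT * (1-(1+i)^(-n))/i * (1+i)
PV_immediate = 925.5059
PV_due = 925.5059 * 1.09
= 1008.8014


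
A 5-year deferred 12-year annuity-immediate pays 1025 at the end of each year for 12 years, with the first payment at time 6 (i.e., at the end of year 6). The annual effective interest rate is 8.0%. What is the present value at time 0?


PV at time 5 of the 12-year annuity-immediate:
a_n = 1025 * (1-(1+0.08)^(-12))/0.08 = 7724.48
Discount back 5 years to time 0:
PV = 7724.48 * (1+0.08)^(-5)
= 7724.48 * 0.680583
= 5257.1513


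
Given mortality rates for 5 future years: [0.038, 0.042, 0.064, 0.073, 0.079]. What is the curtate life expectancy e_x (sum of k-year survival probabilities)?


e_x = sum_{k=1}^{n} k_p_x
k_p_x values:
  1_p_x = 0.962
  2_p_x = 0.921596
  3_p_x = 0.862614
  4_p_x = 0.799643
  5_p_x = 0.736471
e_x = 4.2823


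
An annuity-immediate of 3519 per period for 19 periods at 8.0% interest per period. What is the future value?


FV = PMT * ((1+i)^n - 1) / i
= 3519 * ((1.08)^19 - 1) / 0.08
= 3519 * (4.315701 - 1) / 0.08
= 145849.4003


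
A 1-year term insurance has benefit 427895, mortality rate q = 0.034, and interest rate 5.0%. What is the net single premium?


NSP = benefit * q * v
v = 1/(1+i) = 0.952381
NSP = 427895 * 0.034 * 0.952381
= 13855.6476


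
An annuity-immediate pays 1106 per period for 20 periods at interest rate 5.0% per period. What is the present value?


PV = PMT * (1 - (1+i)^(-n)) / i
= 1106 * (1 - (1+0.05)^(-20)) / 0.05
= 1106 * (1 - 0.376889) / 0.05
= 1106 * 12.46221
= 13783.2046


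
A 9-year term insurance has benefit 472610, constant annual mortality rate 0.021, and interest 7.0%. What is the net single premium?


NSP = benefit * sum_{k=0}^{n-1} k_p_x * q * v^(k+1)
With constant q=0.021, v=0.934579
Sum = 0.127072
NSP = 472610 * 0.127072
= 60055.3884


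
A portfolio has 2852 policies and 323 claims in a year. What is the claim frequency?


frequency = claims / policies
= 323 / 2852
= 0.1133


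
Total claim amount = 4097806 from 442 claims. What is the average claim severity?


severity = total / number
= 4097806 / 442
= 9271.0543


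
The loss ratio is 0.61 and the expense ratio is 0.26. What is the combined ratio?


Combined ratio = loss ratio + expense ratio
= 0.61 + 0.26
= 0.87


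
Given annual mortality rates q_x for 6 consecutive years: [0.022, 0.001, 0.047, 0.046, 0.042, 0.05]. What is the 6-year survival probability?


p_k = 1 - q_k for each year
Survival = product of (1 - q_k)
= 0.978 * 0.999 * 0.953 * 0.954 * 0.958 * 0.95
= 0.8084


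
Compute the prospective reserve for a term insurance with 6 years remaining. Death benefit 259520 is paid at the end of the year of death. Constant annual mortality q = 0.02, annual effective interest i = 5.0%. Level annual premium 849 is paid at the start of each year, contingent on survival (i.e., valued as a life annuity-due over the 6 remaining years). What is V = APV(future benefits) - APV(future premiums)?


v = 1/(1+i) = 0.952381
APV(future benefits) per unit = sum_{k=0}^{5} k_p_x * q * v^(k+1) = 0.096849
APV(future benefits) = 259520 * 0.096849 = 25134.1988
Life annuity-due factor ä_{x:6} = sum_{k=0}^{5} k_p_x * v^k = 5.084562
APV(future premiums) = 849 * 5.084562 = 4316.7928
V = 25134.1988 - 4316.7928
= 20817.406


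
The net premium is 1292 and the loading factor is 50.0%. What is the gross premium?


Gross = net * (1 + loading)
= 1292 * (1 + 0.5)
= 1292 * 1.5
= 1938.0


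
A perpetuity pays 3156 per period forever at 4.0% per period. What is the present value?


PV = PMT / i
= 3156 / 0.04
= 78900.0


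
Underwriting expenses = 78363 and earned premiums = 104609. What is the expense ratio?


Expense ratio = expenses / premiums
= 78363 / 104609
= 0.7491


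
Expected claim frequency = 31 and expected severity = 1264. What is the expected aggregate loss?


E[S] = E[N] * E[X]
= 31 * 1264
= 39184


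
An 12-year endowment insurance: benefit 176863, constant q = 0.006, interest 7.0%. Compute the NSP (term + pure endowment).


Term component = 8195.1251
Pure endowment = 12_p_x * v^12 * benefit = 0.930329 * 0.444012 * 176863 = 73058.0822
NSP = 81253.2073


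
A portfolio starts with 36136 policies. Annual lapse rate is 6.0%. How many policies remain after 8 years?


remaining = initial * (1 - lapse)^years
= 36136 * (1 - 0.06)^8
= 36136 * 0.609569
= 22027.3832


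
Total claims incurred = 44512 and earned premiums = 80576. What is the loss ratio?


Loss ratio = claims / premiums
= 44512 / 80576
= 0.5524


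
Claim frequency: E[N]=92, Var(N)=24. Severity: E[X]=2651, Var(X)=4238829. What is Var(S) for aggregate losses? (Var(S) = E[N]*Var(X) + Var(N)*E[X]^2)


Var(S) = E[N]*Var(X) + Var(N)*E[X]^2
= 92*4238829 + 24*2651^2
= 389972268 + 168667224
= 5.5864e+08


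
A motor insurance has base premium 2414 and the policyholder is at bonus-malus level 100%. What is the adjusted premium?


adjusted = base * BM_level / 100
= 2414 * 100 / 100
= 2414 * 1.0
= 2414.0


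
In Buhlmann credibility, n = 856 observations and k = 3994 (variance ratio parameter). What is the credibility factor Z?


Z = n / (n + k)
= 856 / (856 + 3994)
= 856 / 4850
= 0.1765


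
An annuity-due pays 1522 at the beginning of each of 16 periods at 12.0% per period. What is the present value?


PV_due = PMT * (1-(1+i)^(-n))/i * (1+i)
PV_immediate = 10614.4069
PV_due = 10614.4069 * 1.12
= 11888.1358


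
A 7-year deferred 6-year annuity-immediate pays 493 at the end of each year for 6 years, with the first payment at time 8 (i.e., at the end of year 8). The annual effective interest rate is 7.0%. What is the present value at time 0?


PV at time 7 of the 6-year annuity-immediate:
a_n = 493 * (1-(1+0.07)^(-6))/0.07 = 2349.9041
Discount back 7 years to time 0:
PV = 2349.9041 * (1+0.07)^(-7)
= 2349.9041 * 0.62275
= 1463.4021


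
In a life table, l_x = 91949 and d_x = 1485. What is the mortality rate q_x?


q_x = d_x / l_x
= 1485 / 91949
= 0.0162


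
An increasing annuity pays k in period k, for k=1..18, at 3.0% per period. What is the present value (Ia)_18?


(Ia)_n = sum_{k=1}^{n} k * v^k, v = 1/(1+i)
v = 0.970874
Sum computed term by term:
(Ia)_18 = 119.7672


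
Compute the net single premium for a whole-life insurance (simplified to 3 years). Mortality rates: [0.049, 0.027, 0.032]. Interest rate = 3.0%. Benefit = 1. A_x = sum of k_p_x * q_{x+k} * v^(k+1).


v = 0.970874
Year 0: k_p_x=1.0, q=0.049, term=0.047573
Year 1: k_p_x=0.951, q=0.027, term=0.024203
Year 2: k_p_x=0.925323, q=0.032, term=0.027098
A_x = 0.0989


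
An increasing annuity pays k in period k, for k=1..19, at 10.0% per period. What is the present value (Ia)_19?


(Ia)_n = sum_{k=1}^{n} k * v^k, v = 1/(1+i)
v = 0.909091
Sum computed term by term:
(Ia)_19 = 60.9476


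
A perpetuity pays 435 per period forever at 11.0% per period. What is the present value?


PV = PMT / i
= 435 / 0.11
= 3954.5455


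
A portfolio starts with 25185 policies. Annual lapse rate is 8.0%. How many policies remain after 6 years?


remaining = initial * (1 - lapse)^years
= 25185 * (1 - 0.08)^6
= 25185 * 0.606355
= 15271.0507


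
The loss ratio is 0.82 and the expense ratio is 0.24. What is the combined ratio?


Combined ratio = loss ratio + expense ratio
= 0.82 + 0.24
= 1.06


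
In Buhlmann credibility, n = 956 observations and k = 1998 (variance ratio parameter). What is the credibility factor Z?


Z = n / (n + k)
= 956 / (956 + 1998)
= 956 / 2954
= 0.3236


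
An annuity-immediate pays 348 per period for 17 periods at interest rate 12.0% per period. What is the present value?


PV = PMT * (1 - (1+i)^(-n)) / i
= 348 * (1 - (1+0.12)^(-17)) / 0.12
= 348 * (1 - 0.145644) / 0.12
= 348 * 7.11963
= 2477.6314


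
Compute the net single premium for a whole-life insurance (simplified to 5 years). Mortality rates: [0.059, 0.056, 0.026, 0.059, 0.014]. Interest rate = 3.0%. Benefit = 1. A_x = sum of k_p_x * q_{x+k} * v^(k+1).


v = 0.970874
Year 0: k_p_x=1.0, q=0.059, term=0.057282
Year 1: k_p_x=0.941, q=0.056, term=0.049671
Year 2: k_p_x=0.888304, q=0.026, term=0.021136
Year 3: k_p_x=0.865208, q=0.059, term=0.045355
Year 4: k_p_x=0.814161, q=0.014, term=0.009832
A_x = 0.1833


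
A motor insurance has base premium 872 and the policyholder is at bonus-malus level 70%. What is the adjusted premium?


adjusted = base * BM_level / 100
= 872 * 70 / 100
= 872 * 0.7
= 610.4


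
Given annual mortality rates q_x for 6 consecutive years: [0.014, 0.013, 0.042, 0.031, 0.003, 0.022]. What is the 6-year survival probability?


p_k = 1 - q_k for each year
Survival = product of (1 - q_k)
= 0.986 * 0.987 * 0.958 * 0.969 * 0.997 * 0.978
= 0.8809


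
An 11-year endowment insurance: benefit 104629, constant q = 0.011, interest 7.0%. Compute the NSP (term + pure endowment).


Term component = 8231.682
Pure endowment = 11_p_x * v^11 * benefit = 0.88544 * 0.475093 * 104629 = 44013.8873
NSP = 52245.5693


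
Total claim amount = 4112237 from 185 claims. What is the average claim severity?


severity = total / number
= 4112237 / 185
= 22228.3081


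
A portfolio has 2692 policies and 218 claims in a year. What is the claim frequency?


frequency = claims / policies
= 218 / 2692
= 0.081


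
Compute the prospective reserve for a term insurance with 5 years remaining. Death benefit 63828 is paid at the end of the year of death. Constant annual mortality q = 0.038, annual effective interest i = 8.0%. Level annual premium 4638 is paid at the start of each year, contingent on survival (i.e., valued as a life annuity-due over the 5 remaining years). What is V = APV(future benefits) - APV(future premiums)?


v = 1/(1+i) = 0.925926
APV(future benefits) per unit = sum_{k=0}^{4} k_p_x * q * v^(k+1) = 0.141459
APV(future benefits) = 63828 * 0.141459 = 9029.024
Life annuity-due factor ä_{x:5} = sum_{k=0}^{4} k_p_x * v^k = 4.020404
APV(future premiums) = 4638 * 4.020404 = 18646.6352
V = 9029.024 - 18646.6352
= -9617.6112


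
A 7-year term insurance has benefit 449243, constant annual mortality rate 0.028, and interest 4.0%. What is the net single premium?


NSP = benefit * sum_{k=0}^{n-1} k_p_x * q * v^(k+1)
With constant q=0.028, v=0.961538
Sum = 0.155269
NSP = 449243 * 0.155269
= 69753.6442


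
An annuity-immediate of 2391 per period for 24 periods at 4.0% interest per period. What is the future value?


FV = PMT * ((1+i)^n - 1) / i
= 2391 * ((1.04)^24 - 1) / 0.04
= 2391 * (2.563304 - 1) / 0.04
= 93446.5065


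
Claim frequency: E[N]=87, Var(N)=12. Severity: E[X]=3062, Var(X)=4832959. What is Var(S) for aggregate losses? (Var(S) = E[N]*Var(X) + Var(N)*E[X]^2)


Var(S) = E[N]*Var(X) + Var(N)*E[X]^2
= 87*4832959 + 12*3062^2
= 420467433 + 112510128
= 5.3298e+08


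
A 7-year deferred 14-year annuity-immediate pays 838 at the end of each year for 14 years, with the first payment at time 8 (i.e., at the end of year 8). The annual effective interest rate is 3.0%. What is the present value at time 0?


PV at time 7 of the 14-year annuity-immediate:
a_n = 838 * (1-(1+0.03)^(-14))/0.03 = 9466.1093
Discount back 7 years to time 0:
PV = 9466.1093 * (1+0.03)^(-7)
= 9466.1093 * 0.813092
= 7696.8131


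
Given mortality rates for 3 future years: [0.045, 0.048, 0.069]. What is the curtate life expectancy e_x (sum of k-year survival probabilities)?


e_x = sum_{k=1}^{n} k_p_x
k_p_x values:
  1_p_x = 0.955
  2_p_x = 0.90916
  3_p_x = 0.846428
e_x = 2.7106


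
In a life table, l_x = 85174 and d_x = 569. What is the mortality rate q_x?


q_x = d_x / l_x
= 569 / 85174
= 0.0067


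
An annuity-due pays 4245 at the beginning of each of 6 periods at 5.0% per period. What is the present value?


PV_due = PMT * (1-(1+i)^(-n))/i * (1+i)
PV_immediate = 21546.3128
PV_due = 21546.3128 * 1.05
= 22623.6285


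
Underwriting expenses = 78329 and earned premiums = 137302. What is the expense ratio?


Expense ratio = expenses / premiums
= 78329 / 137302
= 0.5705


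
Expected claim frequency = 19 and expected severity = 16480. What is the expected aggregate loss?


E[S] = E[N] * E[X]
= 19 * 16480
= 313120


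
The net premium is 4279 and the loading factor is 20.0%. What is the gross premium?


Gross = net * (1 + loading)
= 4279 * (1 + 0.2)
= 4279 * 1.2
= 5134.8


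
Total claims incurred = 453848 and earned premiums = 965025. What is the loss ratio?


Loss ratio = claims / premiums
= 453848 / 965025
= 0.4703


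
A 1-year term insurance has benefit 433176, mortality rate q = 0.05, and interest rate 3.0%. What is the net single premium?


NSP = benefit * q * v
v = 1/(1+i) = 0.970874
NSP = 433176 * 0.05 * 0.970874
= 21027.9612


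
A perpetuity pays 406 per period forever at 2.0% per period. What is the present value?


PV = PMT / i
= 406 / 0.02
= 20300.0


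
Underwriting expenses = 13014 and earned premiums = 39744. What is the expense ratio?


Expense ratio = expenses / premiums
= 13014 / 39744
= 0.3274


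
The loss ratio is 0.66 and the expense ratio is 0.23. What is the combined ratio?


Combined ratio = loss ratio + expense ratio
= 0.66 + 0.23
= 0.89


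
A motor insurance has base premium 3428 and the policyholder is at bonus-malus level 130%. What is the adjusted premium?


adjusted = base * BM_level / 100
= 3428 * 130 / 100
= 3428 * 1.3
= 4456.4


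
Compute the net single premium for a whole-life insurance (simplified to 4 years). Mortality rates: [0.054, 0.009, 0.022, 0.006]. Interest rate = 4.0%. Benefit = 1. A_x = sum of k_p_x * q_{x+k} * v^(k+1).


v = 0.961538
Year 0: k_p_x=1.0, q=0.054, term=0.051923
Year 1: k_p_x=0.946, q=0.009, term=0.007872
Year 2: k_p_x=0.937486, q=0.022, term=0.018335
Year 3: k_p_x=0.916861, q=0.006, term=0.004702
A_x = 0.0828


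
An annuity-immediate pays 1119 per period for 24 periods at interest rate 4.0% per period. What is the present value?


PV = PMT * (1 - (1+i)^(-n)) / i
= 1119 * (1 - (1+0.04)^(-24)) / 0.04
= 1119 * (1 - 0.390121) / 0.04
= 1119 * 15.246963
= 17061.3518


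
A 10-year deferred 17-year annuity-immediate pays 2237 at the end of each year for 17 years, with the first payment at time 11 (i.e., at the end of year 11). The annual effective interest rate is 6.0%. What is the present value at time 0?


PV at time 10 of the 17-year annuity-immediate:
a_n = 2237 * (1-(1+0.06)^(-17))/0.06 = 23437.6299
Discount back 10 years to time 0:
PV = 23437.6299 * (1+0.06)^(-10)
= 23437.6299 * 0.558395
= 13087.4501


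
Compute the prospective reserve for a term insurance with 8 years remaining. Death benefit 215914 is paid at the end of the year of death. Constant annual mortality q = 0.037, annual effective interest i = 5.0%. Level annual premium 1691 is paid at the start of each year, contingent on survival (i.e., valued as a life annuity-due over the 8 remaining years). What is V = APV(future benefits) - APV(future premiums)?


v = 1/(1+i) = 0.952381
APV(future benefits) per unit = sum_{k=0}^{7} k_p_x * q * v^(k+1) = 0.212386
APV(future benefits) = 215914 * 0.212386 = 45857.1163
Life annuity-due factor ä_{x:8} = sum_{k=0}^{7} k_p_x * v^k = 6.027171
APV(future premiums) = 1691 * 6.027171 = 10191.9462
V = 45857.1163 - 10191.9462
= 35665.1702


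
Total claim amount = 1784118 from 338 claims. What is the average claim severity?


severity = total / number
= 1784118 / 338
= 5278.4556


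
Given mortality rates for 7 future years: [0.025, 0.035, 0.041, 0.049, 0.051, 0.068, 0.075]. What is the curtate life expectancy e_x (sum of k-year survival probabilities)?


e_x = sum_{k=1}^{n} k_p_x
k_p_x values:
  1_p_x = 0.975
  2_p_x = 0.940875
  3_p_x = 0.902299
  4_p_x = 0.858086
  5_p_x = 0.814324
  6_p_x = 0.75895
  7_p_x = 0.702029
e_x = 5.9516


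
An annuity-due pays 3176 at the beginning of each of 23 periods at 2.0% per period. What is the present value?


PV_due = PMT * (1-(1+i)^(-n))/i * (1+i)
PV_immediate = 58096.0403
PV_due = 58096.0403 * 1.02
= 59257.9611


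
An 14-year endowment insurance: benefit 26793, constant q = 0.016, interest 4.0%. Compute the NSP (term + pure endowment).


Term component = 4128.0416
Pure endowment = 14_p_x * v^14 * benefit = 0.797869 * 0.577475 * 26793 = 12344.8544
NSP = 16472.896


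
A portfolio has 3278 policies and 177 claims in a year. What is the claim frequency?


frequency = claims / policies
= 177 / 3278
= 0.054


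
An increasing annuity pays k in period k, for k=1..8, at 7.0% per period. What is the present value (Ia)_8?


(Ia)_n = sum_{k=1}^{n} k * v^k, v = 1/(1+i)
v = 0.934579
Sum computed term by term:
(Ia)_8 = 24.7602


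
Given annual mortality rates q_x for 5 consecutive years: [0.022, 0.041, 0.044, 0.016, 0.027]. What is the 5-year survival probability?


p_k = 1 - q_k for each year
Survival = product of (1 - q_k)
= 0.978 * 0.959 * 0.956 * 0.984 * 0.973
= 0.8585


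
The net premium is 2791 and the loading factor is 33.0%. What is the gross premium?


Gross = net * (1 + loading)
= 2791 * (1 + 0.33)
= 2791 * 1.33
= 3712.03


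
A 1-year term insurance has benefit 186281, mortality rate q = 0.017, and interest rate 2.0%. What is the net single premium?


NSP = benefit * q * v
v = 1/(1+i) = 0.980392
NSP = 186281 * 0.017 * 0.980392
= 3104.6833


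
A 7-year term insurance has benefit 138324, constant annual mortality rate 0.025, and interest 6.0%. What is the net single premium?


NSP = benefit * sum_{k=0}^{n-1} k_p_x * q * v^(k+1)
With constant q=0.025, v=0.943396
Sum = 0.130281
NSP = 138324 * 0.130281
= 18020.922


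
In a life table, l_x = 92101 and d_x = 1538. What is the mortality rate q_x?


q_x = d_x / l_x
= 1538 / 92101
= 0.0167


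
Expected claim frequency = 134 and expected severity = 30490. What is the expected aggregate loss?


E[S] = E[N] * E[X]
= 134 * 30490
= 4.0857e+06


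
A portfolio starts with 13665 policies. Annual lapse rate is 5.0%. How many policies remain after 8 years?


remaining = initial * (1 - lapse)^years
= 13665 * (1 - 0.05)^8
= 13665 * 0.66342
= 9065.6402


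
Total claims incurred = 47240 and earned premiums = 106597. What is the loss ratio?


Loss ratio = claims / premiums
= 47240 / 106597
= 0.4432


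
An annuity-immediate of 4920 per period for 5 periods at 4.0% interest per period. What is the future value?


FV = PMT * ((1+i)^n - 1) / i
= 4920 * ((1.04)^5 - 1) / 0.04
= 4920 * (1.216653 - 1) / 0.04
= 26648.307


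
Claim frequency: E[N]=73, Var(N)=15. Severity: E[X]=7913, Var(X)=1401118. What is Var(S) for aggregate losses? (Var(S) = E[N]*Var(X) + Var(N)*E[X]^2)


Var(S) = E[N]*Var(X) + Var(N)*E[X]^2
= 73*1401118 + 15*7913^2
= 102281614 + 939233535
= 1.0415e+09


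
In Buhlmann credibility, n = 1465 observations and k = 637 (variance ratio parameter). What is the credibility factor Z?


Z = n / (n + k)
= 1465 / (1465 + 637)
= 1465 / 2102
= 0.697


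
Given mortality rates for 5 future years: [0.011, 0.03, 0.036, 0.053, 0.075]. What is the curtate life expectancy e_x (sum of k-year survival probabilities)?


e_x = sum_{k=1}^{n} k_p_x
k_p_x values:
  1_p_x = 0.989
  2_p_x = 0.95933
  3_p_x = 0.924794
  4_p_x = 0.87578
  5_p_x = 0.810097
e_x = 4.559


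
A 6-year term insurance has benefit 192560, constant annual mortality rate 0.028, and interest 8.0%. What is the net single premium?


NSP = benefit * sum_{k=0}^{n-1} k_p_x * q * v^(k+1)
With constant q=0.028, v=0.925926
Sum = 0.121478
NSP = 192560 * 0.121478
= 23391.8536


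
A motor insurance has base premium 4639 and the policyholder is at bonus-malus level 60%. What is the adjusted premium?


adjusted = base * BM_level / 100
= 4639 * 60 / 100
= 4639 * 0.6
= 2783.4


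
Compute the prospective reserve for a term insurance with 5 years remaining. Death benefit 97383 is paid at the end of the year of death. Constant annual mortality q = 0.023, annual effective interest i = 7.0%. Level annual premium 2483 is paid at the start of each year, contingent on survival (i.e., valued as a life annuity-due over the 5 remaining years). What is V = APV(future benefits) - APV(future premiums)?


v = 1/(1+i) = 0.934579
APV(future benefits) per unit = sum_{k=0}^{4} k_p_x * q * v^(k+1) = 0.090348
APV(future benefits) = 97383 * 0.090348 = 8798.3862
Life annuity-due factor ä_{x:5} = sum_{k=0}^{4} k_p_x * v^k = 4.203159
APV(future premiums) = 2483 * 4.203159 = 10436.4436
V = 8798.3862 - 10436.4436
= -1638.0575


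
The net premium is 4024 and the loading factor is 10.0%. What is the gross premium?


Gross = net * (1 + loading)
= 4024 * (1 + 0.1)
= 4024 * 1.1
= 4426.4


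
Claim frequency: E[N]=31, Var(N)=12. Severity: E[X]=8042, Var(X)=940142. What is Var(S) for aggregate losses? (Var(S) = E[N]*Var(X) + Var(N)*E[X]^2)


Var(S) = E[N]*Var(X) + Var(N)*E[X]^2
= 31*940142 + 12*8042^2
= 29144402 + 776085168
= 8.0523e+08


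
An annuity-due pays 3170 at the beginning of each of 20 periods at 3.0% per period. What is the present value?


PV_due = PMT * (1-(1+i)^(-n))/i * (1+i)
PV_immediate = 47161.5953
PV_due = 47161.5953 * 1.03
= 48576.4432


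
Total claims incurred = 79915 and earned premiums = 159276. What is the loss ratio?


Loss ratio = claims / premiums
= 79915 / 159276
= 0.5017


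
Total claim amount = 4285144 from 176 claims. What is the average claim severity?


severity = total / number
= 4285144 / 176
= 24347.4091


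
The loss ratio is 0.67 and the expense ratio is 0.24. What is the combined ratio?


Combined ratio = loss ratio + expense ratio
= 0.67 + 0.24
= 0.91


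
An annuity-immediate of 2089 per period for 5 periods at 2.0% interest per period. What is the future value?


FV = PMT * ((1+i)^n - 1) / i
= 2089 * ((1.02)^5 - 1) / 0.02
= 2089 * (1.104081 - 1) / 0.02
= 10871.2399


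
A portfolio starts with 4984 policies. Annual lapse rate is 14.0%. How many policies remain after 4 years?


remaining = initial * (1 - lapse)^years
= 4984 * (1 - 0.14)^4
= 4984 * 0.547008
= 2726.2887


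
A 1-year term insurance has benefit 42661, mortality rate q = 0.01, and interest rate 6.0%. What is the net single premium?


NSP = benefit * q * v
v = 1/(1+i) = 0.943396
NSP = 42661 * 0.01 * 0.943396
= 402.4623


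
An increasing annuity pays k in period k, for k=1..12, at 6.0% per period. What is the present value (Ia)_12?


(Ia)_n = sum_{k=1}^{n} k * v^k, v = 1/(1+i)
v = 0.943396
Sum computed term by term:
(Ia)_12 = 48.7207


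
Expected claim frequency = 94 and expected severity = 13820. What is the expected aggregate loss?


E[S] = E[N] * E[X]
= 94 * 13820
= 1.2991e+06


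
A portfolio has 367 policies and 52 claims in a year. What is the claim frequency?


frequency = claims / policies
= 52 / 367
= 0.1417


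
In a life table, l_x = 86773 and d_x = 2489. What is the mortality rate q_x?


q_x = d_x / l_x
= 2489 / 86773
= 0.0287


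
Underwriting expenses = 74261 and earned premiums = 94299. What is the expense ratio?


Expense ratio = expenses / premiums
= 74261 / 94299
= 0.7875


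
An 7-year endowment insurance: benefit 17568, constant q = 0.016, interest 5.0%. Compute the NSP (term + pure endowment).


Term component = 1555.3307
Pure endowment = 7_p_x * v^7 * benefit = 0.893235 * 0.710681 * 17568 = 11152.2608
NSP = 12707.5915


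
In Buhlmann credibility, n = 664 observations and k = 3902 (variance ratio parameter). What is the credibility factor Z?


Z = n / (n + k)
= 664 / (664 + 3902)
= 664 / 4566
= 0.1454


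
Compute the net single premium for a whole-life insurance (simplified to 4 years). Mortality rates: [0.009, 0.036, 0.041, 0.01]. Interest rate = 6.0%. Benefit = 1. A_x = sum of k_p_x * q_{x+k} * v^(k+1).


v = 0.943396
Year 0: k_p_x=1.0, q=0.009, term=0.008491
Year 1: k_p_x=0.991, q=0.036, term=0.031752
Year 2: k_p_x=0.955324, q=0.041, term=0.032886
Year 3: k_p_x=0.916156, q=0.01, term=0.007257
A_x = 0.0804


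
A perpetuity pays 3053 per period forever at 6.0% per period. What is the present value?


PV = PMT / i
= 3053 / 0.06
= 50883.3333


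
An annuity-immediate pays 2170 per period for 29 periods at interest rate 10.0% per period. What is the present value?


PV = PMT * (1 - (1+i)^(-n)) / i
= 2170 * (1 - (1+0.1)^(-29)) / 0.1
= 2170 * (1 - 0.063039) / 0.1
= 2170 * 9.369606
= 20332.0448


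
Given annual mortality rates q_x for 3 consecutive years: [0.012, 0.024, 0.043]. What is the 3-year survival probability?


p_k = 1 - q_k for each year
Survival = product of (1 - q_k)
= 0.988 * 0.976 * 0.957
= 0.9228


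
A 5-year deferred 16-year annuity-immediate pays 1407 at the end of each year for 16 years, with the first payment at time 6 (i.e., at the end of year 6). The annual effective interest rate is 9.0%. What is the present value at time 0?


PV at time 5 of the 16-year annuity-immediate:
a_n = 1407 * (1-(1+0.09)^(-16))/0.09 = 11695.7694
Discount back 5 years to time 0:
PV = 11695.7694 * (1+0.09)^(-5)
= 11695.7694 * 0.649931
= 7601.4476


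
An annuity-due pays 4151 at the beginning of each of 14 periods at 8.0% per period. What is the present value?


PV_due = PMT * (1-(1+i)^(-n))/i * (1+i)
PV_immediate = 34221.8277
PV_due = 34221.8277 * 1.08
= 36959.5739


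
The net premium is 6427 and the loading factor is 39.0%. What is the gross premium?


Gross = net * (1 + loading)
= 6427 * (1 + 0.39)
= 6427 * 1.39
= 8933.53


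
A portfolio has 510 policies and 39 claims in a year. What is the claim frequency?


frequency = claims / policies
= 39 / 510
= 0.0765


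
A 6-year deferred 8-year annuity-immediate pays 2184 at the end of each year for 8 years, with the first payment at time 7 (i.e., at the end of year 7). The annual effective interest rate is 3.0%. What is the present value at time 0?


PV at time 6 of the 8-year annuity-immediate:
a_n = 2184 * (1-(1+0.03)^(-8))/0.03 = 15331.0077
Discount back 6 years to time 0:
PV = 15331.0077 * (1+0.03)^(-6)
= 15331.0077 * 0.837484
= 12839.4776


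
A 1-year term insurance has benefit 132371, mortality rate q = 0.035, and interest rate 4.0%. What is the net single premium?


NSP = benefit * q * v
v = 1/(1+i) = 0.961538
NSP = 132371 * 0.035 * 0.961538
= 4454.7933


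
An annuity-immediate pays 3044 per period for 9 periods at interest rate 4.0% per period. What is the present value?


PV = PMT * (1 - (1+i)^(-n)) / i
= 3044 * (1 - (1+0.04)^(-9)) / 0.04
= 3044 * (1 - 0.702587) / 0.04
= 3044 * 7.435332
= 22633.1494


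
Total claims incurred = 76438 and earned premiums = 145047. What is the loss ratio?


Loss ratio = claims / premiums
= 76438 / 145047
= 0.527


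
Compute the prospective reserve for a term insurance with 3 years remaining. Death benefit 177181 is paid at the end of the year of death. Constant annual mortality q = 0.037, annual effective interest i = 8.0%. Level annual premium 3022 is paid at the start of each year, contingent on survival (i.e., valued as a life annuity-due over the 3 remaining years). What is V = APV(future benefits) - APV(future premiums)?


v = 1/(1+i) = 0.925926
APV(future benefits) per unit = sum_{k=0}^{2} k_p_x * q * v^(k+1) = 0.092046
APV(future benefits) = 177181 * 0.092046 = 16308.7295
Life annuity-due factor ä_{x:3} = sum_{k=0}^{2} k_p_x * v^k = 2.686736
APV(future premiums) = 3022 * 2.686736 = 8119.3165
V = 16308.7295 - 8119.3165
= 8189.413


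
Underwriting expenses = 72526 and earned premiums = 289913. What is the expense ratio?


Expense ratio = expenses / premiums
= 72526 / 289913
= 0.2502


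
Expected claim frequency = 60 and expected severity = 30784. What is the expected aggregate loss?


E[S] = E[N] * E[X]
= 60 * 30784
= 1.8470e+06


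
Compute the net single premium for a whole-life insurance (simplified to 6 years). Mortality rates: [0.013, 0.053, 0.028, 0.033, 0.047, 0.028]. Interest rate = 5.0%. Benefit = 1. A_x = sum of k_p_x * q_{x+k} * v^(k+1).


v = 0.952381
Year 0: k_p_x=1.0, q=0.013, term=0.012381
Year 1: k_p_x=0.987, q=0.053, term=0.047448
Year 2: k_p_x=0.934689, q=0.028, term=0.022608
Year 3: k_p_x=0.908518, q=0.033, term=0.024666
Year 4: k_p_x=0.878537, q=0.047, term=0.032353
Year 5: k_p_x=0.837245, q=0.028, term=0.017493
A_x = 0.1569


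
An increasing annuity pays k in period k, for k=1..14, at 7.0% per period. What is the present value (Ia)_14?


(Ia)_n = sum_{k=1}^{n} k * v^k, v = 1/(1+i)
v = 0.934579
Sum computed term by term:
(Ia)_14 = 56.1173


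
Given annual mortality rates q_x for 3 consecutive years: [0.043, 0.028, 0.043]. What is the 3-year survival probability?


p_k = 1 - q_k for each year
Survival = product of (1 - q_k)
= 0.957 * 0.972 * 0.957
= 0.8902


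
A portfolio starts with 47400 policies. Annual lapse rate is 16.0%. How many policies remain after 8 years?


remaining = initial * (1 - lapse)^years
= 47400 * (1 - 0.16)^8
= 47400 * 0.247876
= 11749.3172


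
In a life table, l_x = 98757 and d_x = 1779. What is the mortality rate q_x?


q_x = d_x / l_x
= 1779 / 98757
= 0.018


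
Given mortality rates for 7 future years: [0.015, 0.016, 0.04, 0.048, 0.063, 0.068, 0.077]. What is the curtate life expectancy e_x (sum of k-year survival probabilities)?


e_x = sum_{k=1}^{n} k_p_x
k_p_x values:
  1_p_x = 0.985
  2_p_x = 0.96924
  3_p_x = 0.93047
  4_p_x = 0.885808
  5_p_x = 0.830002
  6_p_x = 0.773562
  7_p_x = 0.713998
e_x = 6.0881


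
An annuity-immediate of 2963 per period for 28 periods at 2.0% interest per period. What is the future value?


FV = PMT * ((1+i)^n - 1) / i
= 2963 * ((1.02)^28 - 1) / 0.02
= 2963 * (1.741024 - 1) / 0.02
= 109782.7361


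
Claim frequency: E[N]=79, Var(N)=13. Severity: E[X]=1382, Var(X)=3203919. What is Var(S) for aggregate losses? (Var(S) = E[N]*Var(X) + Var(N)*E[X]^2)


Var(S) = E[N]*Var(X) + Var(N)*E[X]^2
= 79*3203919 + 13*1382^2
= 253109601 + 24829012
= 2.7794e+08


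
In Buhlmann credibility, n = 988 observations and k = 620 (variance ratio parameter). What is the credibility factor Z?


Z = n / (n + k)
= 988 / (988 + 620)
= 988 / 1608
= 0.6144


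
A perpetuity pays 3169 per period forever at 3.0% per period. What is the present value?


PV = PMT / i
= 3169 / 0.03
= 105633.3333


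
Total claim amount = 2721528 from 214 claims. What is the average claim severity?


severity = total / number
= 2721528 / 214
= 12717.4206


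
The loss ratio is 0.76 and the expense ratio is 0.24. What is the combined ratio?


Combined ratio = loss ratio + expense ratio
= 0.76 + 0.24
= 1.0


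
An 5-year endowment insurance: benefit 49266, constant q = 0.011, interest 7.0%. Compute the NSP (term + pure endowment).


Term component = 2176.9019
Pure endowment = 5_p_x * v^5 * benefit = 0.946197 * 0.712986 * 49266 = 33236.0858
NSP = 35412.9878


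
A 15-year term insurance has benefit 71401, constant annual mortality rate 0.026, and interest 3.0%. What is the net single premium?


NSP = benefit * sum_{k=0}^{n-1} k_p_x * q * v^(k+1)
With constant q=0.026, v=0.970874
Sum = 0.263556
NSP = 71401 * 0.263556
= 18818.1739


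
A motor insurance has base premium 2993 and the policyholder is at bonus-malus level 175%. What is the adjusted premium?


adjusted = base * BM_level / 100
= 2993 * 175 / 100
= 2993 * 1.75
= 5237.75


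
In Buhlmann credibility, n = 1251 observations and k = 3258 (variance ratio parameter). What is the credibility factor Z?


Z = n / (n + k)
= 1251 / (1251 + 3258)
= 1251 / 4509
= 0.2774


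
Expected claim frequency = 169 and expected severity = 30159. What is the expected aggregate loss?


E[S] = E[N] * E[X]
= 169 * 30159
= 5.0969e+06


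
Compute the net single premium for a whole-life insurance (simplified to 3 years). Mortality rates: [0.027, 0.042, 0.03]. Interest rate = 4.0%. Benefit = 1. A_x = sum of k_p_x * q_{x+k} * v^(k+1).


v = 0.961538
Year 0: k_p_x=1.0, q=0.027, term=0.025962
Year 1: k_p_x=0.973, q=0.042, term=0.037783
Year 2: k_p_x=0.932134, q=0.03, term=0.02486
A_x = 0.0886


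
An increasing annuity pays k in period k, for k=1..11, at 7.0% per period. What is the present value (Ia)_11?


(Ia)_n = sum_{k=1}^{n} k * v^k, v = 1/(1+i)
v = 0.934579
Sum computed term by term:
(Ia)_11 = 39.9652


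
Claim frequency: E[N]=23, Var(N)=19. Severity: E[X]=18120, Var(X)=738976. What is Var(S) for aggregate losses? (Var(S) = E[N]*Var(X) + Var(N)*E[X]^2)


Var(S) = E[N]*Var(X) + Var(N)*E[X]^2
= 23*738976 + 19*18120^2
= 16996448 + 6238353600
= 6.2554e+09


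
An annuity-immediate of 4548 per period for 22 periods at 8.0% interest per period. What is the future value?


FV = PMT * ((1+i)^n - 1) / i
= 4548 * ((1.08)^22 - 1) / 0.08
= 4548 * (5.43654 - 1) / 0.08
= 252217.3225


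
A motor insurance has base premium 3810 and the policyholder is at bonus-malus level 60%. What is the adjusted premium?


adjusted = base * BM_level / 100
= 3810 * 60 / 100
= 3810 * 0.6
= 2286.0


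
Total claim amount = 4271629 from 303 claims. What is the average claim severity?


severity = total / number
= 4271629 / 303
= 14097.7855


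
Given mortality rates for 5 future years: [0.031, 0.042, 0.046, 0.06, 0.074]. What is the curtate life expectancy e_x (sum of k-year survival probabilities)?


e_x = sum_{k=1}^{n} k_p_x
k_p_x values:
  1_p_x = 0.969
  2_p_x = 0.928302
  3_p_x = 0.8856
  4_p_x = 0.832464
  5_p_x = 0.770862
e_x = 4.3862


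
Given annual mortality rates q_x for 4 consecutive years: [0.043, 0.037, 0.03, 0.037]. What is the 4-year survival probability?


p_k = 1 - q_k for each year
Survival = product of (1 - q_k)
= 0.957 * 0.963 * 0.97 * 0.963
= 0.8609


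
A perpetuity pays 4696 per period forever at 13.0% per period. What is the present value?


PV = PMT / i
= 4696 / 0.13
= 36123.0769


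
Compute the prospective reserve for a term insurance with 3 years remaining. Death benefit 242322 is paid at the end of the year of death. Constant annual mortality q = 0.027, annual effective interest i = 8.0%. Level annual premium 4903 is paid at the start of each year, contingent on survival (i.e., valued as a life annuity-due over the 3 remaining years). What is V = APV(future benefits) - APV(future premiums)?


v = 1/(1+i) = 0.925926
APV(future benefits) per unit = sum_{k=0}^{2} k_p_x * q * v^(k+1) = 0.067815
APV(future benefits) = 242322 * 0.067815 = 16433.0267
Life annuity-due factor ä_{x:3} = sum_{k=0}^{2} k_p_x * v^k = 2.712593
APV(future premiums) = 4903 * 2.712593 = 13299.8457
V = 16433.0267 - 13299.8457
= 3133.1811


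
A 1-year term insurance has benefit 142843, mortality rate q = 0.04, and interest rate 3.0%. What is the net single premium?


NSP = benefit * q * v
v = 1/(1+i) = 0.970874
NSP = 142843 * 0.04 * 0.970874
= 5547.301


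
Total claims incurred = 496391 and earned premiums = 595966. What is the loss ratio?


Loss ratio = claims / premiums
= 496391 / 595966
= 0.8329


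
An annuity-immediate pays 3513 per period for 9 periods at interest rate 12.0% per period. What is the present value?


PV = PMT * (1 - (1+i)^(-n)) / i
= 3513 * (1 - (1+0.12)^(-9)) / 0.12
= 3513 * (1 - 0.36061) / 0.12
= 3513 * 5.32825
= 18718.1415


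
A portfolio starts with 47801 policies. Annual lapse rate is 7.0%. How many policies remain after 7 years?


remaining = initial * (1 - lapse)^years
= 47801 * (1 - 0.07)^7
= 47801 * 0.601701
= 28761.9033


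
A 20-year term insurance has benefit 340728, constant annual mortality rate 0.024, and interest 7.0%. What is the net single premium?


NSP = benefit * sum_{k=0}^{n-1} k_p_x * q * v^(k+1)
With constant q=0.024, v=0.934579
Sum = 0.214731
NSP = 340728 * 0.214731
= 73164.7068


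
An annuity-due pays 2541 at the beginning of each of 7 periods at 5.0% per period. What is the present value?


PV_due = PMT * (1-(1+i)^(-n))/i * (1+i)
PV_immediate = 14703.1748
PV_due = 14703.1748 * 1.05
= 15438.3335


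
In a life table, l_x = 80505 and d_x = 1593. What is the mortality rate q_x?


q_x = d_x / l_x
= 1593 / 80505
= 0.0198


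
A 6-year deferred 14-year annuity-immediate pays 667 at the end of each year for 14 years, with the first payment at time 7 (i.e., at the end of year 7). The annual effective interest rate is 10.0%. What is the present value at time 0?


PV at time 6 of the 14-year annuity-immediate:
a_n = 667 * (1-(1+0.1)^(-14))/0.1 = 4913.5805
Discount back 6 years to time 0:
PV = 4913.5805 * (1+0.1)^(-6)
= 4913.5805 * 0.564474
= 2773.5881


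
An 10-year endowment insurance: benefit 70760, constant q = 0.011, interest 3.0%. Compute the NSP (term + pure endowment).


Term component = 6337.396
Pure endowment = 10_p_x * v^10 * benefit = 0.895288 * 0.744094 * 70760 = 47138.7968
NSP = 53476.1928


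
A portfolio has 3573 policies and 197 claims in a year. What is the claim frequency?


frequency = claims / policies
= 197 / 3573
= 0.0551


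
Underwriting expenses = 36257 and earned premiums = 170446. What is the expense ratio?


Expense ratio = expenses / premiums
= 36257 / 170446
= 0.2127
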